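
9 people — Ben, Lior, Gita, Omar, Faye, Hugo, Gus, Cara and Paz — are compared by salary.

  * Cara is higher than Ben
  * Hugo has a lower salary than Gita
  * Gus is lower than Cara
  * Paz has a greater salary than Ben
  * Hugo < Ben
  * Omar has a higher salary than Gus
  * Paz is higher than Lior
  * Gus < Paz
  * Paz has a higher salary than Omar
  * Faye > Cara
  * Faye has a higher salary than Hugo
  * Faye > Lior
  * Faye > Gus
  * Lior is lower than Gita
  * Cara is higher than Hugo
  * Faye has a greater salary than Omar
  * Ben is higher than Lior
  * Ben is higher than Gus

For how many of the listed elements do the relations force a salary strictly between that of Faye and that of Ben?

1

Chaining upward from Ben reaches: Paz, Cara.
Chaining downward from Faye reaches: Gus, Hugo, Lior, Omar, Cara.
Strictly between Ben and Faye are those in both lists: Cara — 1 element.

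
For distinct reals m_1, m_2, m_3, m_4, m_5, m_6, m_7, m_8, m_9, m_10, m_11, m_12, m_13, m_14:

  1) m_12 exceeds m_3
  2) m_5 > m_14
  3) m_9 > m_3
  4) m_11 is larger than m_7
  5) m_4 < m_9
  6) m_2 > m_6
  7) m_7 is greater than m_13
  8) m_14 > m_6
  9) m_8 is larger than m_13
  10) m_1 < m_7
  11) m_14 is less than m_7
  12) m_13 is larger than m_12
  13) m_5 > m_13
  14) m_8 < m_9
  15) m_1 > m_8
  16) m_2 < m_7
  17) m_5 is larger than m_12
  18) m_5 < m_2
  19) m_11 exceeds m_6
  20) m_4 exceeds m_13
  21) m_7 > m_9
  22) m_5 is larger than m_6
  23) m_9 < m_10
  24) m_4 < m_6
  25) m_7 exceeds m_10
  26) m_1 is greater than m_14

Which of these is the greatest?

m_3 is not greatest since m_3 < m_12; m_12 is not greatest since m_12 < m_13; m_13 is not greatest since m_13 < m_4; m_8 is not greatest since m_8 < m_9; m_4 is not greatest since m_4 < m_9; m_6 is not greatest since m_6 < m_5; m_14 is not greatest since m_14 < m_7; m_5 is not greatest since m_5 < m_2; m_1 is not greatest since m_1 < m_7; m_9 is not greatest since m_9 < m_10; m_10 is not greatest since m_10 < m_7; m_2 is not greatest since m_2 < m_7; m_7 is not greatest since m_7 < m_11.
Only m_11 has nothing above it, so m_11 is the greatest.

m_11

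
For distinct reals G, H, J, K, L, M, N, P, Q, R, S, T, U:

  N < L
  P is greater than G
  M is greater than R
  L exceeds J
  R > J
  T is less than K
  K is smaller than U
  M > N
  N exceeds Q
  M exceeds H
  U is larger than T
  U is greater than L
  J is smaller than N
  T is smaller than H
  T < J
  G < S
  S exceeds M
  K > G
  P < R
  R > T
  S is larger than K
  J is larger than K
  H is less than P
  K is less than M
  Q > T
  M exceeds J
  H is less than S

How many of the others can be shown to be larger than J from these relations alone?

6

Directly above J: R, N, L, M.
One step further: U, S (6 so far).
Nothing else is reachable above J; 6 in all.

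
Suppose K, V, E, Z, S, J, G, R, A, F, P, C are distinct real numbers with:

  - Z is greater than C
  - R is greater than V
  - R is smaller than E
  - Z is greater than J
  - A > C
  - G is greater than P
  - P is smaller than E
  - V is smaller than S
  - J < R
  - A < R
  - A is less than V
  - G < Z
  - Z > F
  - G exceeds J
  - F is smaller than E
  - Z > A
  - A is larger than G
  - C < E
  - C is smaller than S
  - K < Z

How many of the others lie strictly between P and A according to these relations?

The relations place P below A. An element lies strictly between them when it is forced above P and also forced below A.
Above P: {G, Z, V, S, R, E}. Below A: {J, G, C}.
Intersection: {G} — 1.

1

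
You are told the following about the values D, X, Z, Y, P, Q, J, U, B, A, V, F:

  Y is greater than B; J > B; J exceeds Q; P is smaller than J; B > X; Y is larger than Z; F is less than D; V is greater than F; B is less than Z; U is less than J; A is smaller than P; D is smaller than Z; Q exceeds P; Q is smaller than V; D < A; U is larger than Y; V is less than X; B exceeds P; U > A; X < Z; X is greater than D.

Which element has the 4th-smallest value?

P

Piecing the relations together gives one ordering: F < D < A < P < Q < V < X < B < Z < Y < U < J.
The 4th smallest is P.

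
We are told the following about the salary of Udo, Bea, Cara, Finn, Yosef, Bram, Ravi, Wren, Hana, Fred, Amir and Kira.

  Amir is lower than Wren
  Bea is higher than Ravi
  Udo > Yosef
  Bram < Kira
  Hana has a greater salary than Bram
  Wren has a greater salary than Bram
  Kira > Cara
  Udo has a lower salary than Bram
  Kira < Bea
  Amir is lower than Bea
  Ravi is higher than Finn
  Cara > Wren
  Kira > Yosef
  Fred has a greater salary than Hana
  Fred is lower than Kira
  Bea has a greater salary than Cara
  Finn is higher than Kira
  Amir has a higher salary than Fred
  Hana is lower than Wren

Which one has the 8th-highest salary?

Fred

The consecutive relations fix a unique order: Yosef < Udo < Bram < Hana < Fred < Amir < Wren < Cara < Kira < Finn < Ravi < Bea.
The 8th largest is Fred.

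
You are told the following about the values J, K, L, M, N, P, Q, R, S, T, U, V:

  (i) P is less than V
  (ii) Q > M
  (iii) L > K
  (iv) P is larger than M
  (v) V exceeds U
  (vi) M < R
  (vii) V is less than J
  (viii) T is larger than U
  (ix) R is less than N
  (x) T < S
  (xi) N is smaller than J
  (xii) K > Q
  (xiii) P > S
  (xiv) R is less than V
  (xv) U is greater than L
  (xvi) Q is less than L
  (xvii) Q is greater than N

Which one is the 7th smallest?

Piecing the relations together gives one ordering: M < R < N < Q < K < L < U < T < S < P < V < J.
The 7th smallest is U.

U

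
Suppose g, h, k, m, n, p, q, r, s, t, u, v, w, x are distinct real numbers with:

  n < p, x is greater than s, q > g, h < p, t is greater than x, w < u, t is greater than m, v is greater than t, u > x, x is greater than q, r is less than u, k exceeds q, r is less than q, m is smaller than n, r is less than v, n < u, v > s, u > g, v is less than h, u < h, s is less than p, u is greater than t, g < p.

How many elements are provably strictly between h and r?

5

The relations place r below h. An element lies strictly between them when it is forced above r and also forced below h.
Above r: {q, x, t, v, k, u, p}. Below h: {s, g, q, w, m, n, x, t, v, u}.
Intersection: {q, x, t, v, u} — 5.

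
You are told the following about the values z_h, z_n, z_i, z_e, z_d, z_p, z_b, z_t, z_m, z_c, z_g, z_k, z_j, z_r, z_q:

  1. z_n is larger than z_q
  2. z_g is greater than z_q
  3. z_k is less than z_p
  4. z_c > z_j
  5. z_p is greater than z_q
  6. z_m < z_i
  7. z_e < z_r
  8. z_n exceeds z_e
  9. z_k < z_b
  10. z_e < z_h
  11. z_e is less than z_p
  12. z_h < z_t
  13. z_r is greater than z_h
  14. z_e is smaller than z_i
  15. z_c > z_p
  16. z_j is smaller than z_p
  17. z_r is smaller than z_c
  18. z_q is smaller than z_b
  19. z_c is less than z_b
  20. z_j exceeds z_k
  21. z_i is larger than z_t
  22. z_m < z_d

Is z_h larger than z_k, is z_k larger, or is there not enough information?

undetermined

Following every chain through z_h: above z_h we get z_r, z_t, z_i, z_c, z_b; below z_h we get z_e.
z_k is not reached, and no chain runs the other way from z_k to z_h.
So the given relations leave the order of z_h and z_k undetermined.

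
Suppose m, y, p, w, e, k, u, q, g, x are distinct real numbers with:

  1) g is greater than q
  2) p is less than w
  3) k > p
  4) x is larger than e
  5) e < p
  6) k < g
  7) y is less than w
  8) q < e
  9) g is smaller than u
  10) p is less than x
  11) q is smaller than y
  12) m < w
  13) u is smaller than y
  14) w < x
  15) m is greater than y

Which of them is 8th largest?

The consecutive relations fix a unique order: q < e < p < k < g < u < y < m < w < x.
Counting 8 from the largest end gives p.

p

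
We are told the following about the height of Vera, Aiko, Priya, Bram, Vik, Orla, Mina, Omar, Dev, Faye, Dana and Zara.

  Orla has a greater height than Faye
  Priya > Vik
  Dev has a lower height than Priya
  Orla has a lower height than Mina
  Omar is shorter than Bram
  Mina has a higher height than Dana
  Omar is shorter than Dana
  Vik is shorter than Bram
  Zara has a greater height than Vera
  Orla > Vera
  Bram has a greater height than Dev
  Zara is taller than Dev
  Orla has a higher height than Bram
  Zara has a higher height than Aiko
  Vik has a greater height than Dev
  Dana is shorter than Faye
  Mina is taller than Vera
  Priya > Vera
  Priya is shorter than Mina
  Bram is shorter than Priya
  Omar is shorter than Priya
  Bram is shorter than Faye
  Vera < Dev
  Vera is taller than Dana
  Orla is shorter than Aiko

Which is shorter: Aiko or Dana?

Dana

The relevant relations are Dana < Vera; Vera < Dev; Dev < Vik; Vik < Bram; Bram < Faye; Faye < Orla; Orla < Aiko.
Together: Dana < Vera < Dev < Vik < Bram < Faye < Orla < Aiko.
So Dana < Aiko; Dana is the shorter of the two.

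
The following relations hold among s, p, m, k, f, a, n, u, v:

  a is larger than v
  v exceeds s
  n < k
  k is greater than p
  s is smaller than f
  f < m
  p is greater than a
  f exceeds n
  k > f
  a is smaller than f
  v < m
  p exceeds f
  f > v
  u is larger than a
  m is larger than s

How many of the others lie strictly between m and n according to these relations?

Chaining upward from n reaches: f, p, k.
Chaining downward from m reaches: s, v, a, f.
Strictly between n and m are those in both lists: f — 1 element.

1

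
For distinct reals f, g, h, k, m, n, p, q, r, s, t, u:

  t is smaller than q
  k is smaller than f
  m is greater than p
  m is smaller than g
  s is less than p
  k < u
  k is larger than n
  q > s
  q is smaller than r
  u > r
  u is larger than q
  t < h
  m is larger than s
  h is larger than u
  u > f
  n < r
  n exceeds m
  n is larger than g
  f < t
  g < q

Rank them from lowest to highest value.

s < p < m < g < n < k < f < t < q < r < u < h

Each adjacent pair is fixed by a given relation: s < p; p < m; m < g; g < n; n < k; k < f; f < t; t < q; q < r; r < u; u < h. Chaining them end to end gives the full order.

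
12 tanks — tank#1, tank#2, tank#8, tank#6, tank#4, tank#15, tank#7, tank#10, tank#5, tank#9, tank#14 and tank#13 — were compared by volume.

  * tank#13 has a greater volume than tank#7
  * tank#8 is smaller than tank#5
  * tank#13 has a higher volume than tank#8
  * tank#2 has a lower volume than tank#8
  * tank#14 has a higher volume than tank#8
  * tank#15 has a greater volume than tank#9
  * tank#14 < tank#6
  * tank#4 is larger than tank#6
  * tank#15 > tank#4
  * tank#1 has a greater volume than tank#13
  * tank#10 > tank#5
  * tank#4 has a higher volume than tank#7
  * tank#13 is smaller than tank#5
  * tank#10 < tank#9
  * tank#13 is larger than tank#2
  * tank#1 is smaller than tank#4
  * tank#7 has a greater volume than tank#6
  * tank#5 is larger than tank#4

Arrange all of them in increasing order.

The consecutive links are each given: tank#2 < tank#8; tank#8 < tank#14; tank#14 < tank#6; tank#6 < tank#7; tank#7 < tank#13; tank#13 < tank#1; tank#1 < tank#4; tank#4 < tank#5; tank#5 < tank#10; tank#10 < tank#9; tank#9 < tank#15.

tank#2 < tank#8 < tank#14 < tank#6 < tank#7 < tank#13 < tank#1 < tank#4 < tank#5 < tank#10 < tank#9 < tank#15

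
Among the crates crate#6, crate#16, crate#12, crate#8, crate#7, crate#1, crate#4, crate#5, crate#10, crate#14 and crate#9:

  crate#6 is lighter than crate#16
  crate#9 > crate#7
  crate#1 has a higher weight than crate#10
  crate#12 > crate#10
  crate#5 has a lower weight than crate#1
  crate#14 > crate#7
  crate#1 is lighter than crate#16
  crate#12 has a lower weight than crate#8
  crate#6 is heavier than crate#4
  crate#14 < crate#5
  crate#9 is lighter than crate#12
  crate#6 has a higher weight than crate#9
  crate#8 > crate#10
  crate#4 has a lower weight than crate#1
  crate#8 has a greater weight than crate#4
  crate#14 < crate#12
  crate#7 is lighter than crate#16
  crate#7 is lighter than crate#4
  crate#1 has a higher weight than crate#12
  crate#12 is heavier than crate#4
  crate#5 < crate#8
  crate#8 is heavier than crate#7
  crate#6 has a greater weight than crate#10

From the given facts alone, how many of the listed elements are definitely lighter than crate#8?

7

The elements the relations force below crate#8 are crate#7, crate#14, crate#5, crate#10, crate#4, crate#9, crate#12 — no chain reaches any other.
That is 7.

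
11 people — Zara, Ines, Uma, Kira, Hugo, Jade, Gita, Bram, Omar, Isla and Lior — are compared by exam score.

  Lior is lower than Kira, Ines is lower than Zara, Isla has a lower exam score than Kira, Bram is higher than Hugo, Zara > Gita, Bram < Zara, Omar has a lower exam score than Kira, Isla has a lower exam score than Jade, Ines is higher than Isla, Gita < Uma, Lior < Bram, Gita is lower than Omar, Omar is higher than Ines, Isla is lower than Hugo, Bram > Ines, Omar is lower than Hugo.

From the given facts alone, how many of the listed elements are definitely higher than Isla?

The elements the relations force above Isla are Ines, Omar, Kira, Jade, Hugo, Bram, Zara — no chain reaches any other.
That is 7.

7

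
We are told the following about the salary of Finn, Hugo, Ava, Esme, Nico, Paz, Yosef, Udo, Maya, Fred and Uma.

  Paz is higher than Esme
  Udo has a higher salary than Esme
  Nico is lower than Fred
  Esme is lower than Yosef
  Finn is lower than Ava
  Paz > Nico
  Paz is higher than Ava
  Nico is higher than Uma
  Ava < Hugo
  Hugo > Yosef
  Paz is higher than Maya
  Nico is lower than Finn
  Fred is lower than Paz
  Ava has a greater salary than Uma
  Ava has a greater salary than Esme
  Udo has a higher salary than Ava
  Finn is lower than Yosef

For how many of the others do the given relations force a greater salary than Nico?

7

The elements the relations force above Nico are Finn, Ava, Fred, Paz, Yosef, Hugo, Udo — no chain reaches any other.
That is 7.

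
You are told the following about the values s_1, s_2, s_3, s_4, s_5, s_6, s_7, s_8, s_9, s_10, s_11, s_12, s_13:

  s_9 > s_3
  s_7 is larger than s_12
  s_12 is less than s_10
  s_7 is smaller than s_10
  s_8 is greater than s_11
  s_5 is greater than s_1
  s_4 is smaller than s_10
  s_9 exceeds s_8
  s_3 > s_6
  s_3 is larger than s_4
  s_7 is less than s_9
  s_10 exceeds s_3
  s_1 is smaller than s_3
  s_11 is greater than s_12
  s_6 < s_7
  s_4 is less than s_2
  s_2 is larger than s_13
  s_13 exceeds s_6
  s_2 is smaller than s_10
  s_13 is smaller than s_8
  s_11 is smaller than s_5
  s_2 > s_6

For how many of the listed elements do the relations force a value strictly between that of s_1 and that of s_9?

The relations place s_1 below s_9. An element lies strictly between them when it is forced above s_1 and also forced below s_9.
Above s_1: {s_3, s_5, s_10}. Below s_9: {s_6, s_4, s_13, s_12, s_11, s_3, s_7, s_8}.
Intersection: {s_3} — 1.

1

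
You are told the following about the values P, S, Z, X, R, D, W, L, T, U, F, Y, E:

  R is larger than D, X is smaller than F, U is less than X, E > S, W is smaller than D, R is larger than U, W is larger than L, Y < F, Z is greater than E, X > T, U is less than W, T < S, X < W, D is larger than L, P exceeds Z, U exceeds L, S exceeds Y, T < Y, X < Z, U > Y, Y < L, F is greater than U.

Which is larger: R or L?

R

Link the given pairs in sequence: L < U; U < X; X < W; W < D; D < R.
Chaining these gives L < U < X < W < D < R.
So L < R; R is the larger of the two.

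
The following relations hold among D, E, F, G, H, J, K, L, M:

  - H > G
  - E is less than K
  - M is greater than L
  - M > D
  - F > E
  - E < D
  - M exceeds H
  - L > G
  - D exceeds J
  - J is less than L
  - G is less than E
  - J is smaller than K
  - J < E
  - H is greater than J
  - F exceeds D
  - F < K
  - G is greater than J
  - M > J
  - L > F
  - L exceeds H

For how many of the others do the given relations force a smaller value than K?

5

From K the given relations immediately reach J, E, F.
From those, G, D — 5 in total.
Nothing else is reachable below K; 5 in all.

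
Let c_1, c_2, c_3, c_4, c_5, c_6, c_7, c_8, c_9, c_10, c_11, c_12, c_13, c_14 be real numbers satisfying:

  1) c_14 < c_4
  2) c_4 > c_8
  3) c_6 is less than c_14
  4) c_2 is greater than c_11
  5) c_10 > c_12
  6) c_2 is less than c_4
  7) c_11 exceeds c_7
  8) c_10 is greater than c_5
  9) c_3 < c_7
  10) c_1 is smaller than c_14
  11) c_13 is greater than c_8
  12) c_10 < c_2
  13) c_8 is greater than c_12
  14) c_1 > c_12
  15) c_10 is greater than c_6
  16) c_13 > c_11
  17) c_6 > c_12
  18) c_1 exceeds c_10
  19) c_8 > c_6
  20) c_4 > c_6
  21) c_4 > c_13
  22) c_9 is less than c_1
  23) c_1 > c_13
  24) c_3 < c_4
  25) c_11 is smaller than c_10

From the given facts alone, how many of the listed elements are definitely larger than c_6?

Directly above c_6: c_10, c_8, c_14, c_4.
One step further: c_2, c_13, c_1 (7 so far).
No other element is forced above c_6 by the given relations, so the count is 7.

7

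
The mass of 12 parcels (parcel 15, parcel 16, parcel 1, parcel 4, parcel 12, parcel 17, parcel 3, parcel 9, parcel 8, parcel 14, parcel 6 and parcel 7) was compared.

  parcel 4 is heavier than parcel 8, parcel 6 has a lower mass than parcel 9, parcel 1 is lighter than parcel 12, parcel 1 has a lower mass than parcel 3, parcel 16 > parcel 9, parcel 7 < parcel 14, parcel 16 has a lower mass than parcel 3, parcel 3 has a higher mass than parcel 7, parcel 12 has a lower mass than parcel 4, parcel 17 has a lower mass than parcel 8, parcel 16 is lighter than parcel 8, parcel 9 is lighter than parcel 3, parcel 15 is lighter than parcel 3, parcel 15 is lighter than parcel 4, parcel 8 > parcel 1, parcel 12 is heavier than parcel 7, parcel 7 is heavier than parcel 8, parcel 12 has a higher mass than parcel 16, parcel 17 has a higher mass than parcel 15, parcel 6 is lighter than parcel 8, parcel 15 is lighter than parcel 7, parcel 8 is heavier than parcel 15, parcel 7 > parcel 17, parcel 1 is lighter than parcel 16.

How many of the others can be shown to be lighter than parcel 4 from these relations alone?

9

The elements the relations force below parcel 4 are parcel 6, parcel 1, parcel 15, parcel 17, parcel 9, parcel 16, parcel 8, parcel 7, parcel 12 — no chain reaches any other.
That is 9.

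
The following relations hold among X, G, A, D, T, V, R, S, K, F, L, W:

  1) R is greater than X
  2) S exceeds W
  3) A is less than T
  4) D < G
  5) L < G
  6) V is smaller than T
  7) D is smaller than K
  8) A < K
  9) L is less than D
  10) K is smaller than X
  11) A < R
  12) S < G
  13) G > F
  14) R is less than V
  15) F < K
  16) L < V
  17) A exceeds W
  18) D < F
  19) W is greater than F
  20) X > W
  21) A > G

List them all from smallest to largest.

L < D < F < W < S < G < A < K < X < R < V < T

Nothing is placed below L, so it is least; from there L < D; D < F; F < W; W < S; S < G; G < A; A < K; K < X; X < R; R < V; V < T, each given directly.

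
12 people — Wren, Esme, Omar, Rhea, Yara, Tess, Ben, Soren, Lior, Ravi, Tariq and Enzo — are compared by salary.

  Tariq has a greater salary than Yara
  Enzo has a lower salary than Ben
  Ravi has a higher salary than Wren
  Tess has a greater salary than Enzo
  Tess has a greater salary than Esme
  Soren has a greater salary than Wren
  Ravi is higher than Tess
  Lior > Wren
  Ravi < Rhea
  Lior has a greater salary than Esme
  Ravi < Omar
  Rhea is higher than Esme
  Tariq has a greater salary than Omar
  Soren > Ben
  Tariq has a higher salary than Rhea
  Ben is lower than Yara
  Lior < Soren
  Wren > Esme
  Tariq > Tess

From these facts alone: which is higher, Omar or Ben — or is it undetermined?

undetermined

Following every chain through Ben: above Ben we get Yara, Tariq, Soren; below Ben we get Enzo.
Omar is not reached, and no chain runs the other way from Omar to Ben.
So the given relations leave the order of Ben and Omar undetermined.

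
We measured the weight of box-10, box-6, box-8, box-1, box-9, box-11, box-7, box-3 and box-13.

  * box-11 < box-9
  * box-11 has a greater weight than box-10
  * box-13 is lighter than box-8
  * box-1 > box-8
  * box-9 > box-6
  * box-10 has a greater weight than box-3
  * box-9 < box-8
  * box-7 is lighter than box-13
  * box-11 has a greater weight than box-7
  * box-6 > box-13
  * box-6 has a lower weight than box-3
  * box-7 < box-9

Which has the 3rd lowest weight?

Piecing the relations together gives one ordering: box-7 < box-13 < box-6 < box-3 < box-10 < box-11 < box-9 < box-8 < box-1.
The 3rd smallest is box-6.

box-6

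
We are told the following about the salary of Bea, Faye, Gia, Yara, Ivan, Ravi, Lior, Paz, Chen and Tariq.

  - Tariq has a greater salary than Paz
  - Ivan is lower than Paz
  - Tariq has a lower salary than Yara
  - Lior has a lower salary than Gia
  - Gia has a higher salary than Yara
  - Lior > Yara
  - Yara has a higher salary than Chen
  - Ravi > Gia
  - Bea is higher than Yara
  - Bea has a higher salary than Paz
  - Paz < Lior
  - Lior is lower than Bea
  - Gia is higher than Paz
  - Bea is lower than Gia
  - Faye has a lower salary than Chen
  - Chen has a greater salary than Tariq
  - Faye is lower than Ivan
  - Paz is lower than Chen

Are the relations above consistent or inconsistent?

Every relation is compatible with Faye < Ivan < Paz < Tariq < Chen < Yara < Lior < Bea < Gia < Ravi; the set is consistent.

consistent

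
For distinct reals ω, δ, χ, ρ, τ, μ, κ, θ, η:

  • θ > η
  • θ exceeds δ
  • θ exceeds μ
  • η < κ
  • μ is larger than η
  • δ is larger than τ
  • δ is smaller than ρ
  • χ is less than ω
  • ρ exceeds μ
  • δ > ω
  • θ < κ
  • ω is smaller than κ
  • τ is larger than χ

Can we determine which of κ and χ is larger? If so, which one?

Link the given pairs in sequence: χ < τ; τ < δ; δ < θ; θ < κ.
Chaining these gives χ < τ < δ < θ < κ.
So κ is larger.

κ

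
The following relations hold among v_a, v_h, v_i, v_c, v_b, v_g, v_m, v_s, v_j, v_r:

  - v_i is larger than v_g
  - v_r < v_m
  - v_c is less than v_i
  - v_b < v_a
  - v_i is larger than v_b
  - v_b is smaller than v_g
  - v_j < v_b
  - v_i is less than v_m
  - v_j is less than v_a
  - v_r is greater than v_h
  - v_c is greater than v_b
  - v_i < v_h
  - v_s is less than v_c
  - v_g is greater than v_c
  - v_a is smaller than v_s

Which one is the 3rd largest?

The consecutive relations fix a unique order: v_j < v_b < v_a < v_s < v_c < v_g < v_i < v_h < v_r < v_m.
The 3rd largest is v_h.

v_h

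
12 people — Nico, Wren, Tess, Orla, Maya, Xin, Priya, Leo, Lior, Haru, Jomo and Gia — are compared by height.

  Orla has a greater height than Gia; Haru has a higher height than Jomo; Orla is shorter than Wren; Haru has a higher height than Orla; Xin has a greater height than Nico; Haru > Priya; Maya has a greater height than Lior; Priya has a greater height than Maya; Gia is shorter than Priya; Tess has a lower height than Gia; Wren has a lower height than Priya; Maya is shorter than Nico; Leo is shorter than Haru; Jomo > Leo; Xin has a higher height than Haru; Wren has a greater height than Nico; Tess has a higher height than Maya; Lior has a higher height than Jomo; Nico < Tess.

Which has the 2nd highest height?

Haru

Piecing the relations together gives one ordering: Leo < Jomo < Lior < Maya < Nico < Tess < Gia < Orla < Wren < Priya < Haru < Xin.
Counting 2 from the largest end gives Haru.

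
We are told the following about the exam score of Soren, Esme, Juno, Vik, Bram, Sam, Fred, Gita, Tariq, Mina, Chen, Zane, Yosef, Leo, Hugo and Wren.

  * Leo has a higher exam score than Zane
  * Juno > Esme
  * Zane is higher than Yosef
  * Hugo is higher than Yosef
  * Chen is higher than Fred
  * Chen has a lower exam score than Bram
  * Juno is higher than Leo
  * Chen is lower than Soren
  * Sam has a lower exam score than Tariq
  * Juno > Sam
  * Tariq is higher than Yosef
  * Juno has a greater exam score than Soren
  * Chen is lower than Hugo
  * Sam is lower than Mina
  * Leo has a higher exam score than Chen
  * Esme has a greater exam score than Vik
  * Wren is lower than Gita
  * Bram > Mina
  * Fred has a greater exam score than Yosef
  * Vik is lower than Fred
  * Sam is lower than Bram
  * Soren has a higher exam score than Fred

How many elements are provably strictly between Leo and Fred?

The relations place Fred below Leo. An element lies strictly between them when it is forced above Fred and also forced below Leo.
Above Fred: {Chen, Soren, Bram, Hugo, Juno}. Below Leo: {Vik, Yosef, Zane, Chen}.
Intersection: {Chen} — 1.

1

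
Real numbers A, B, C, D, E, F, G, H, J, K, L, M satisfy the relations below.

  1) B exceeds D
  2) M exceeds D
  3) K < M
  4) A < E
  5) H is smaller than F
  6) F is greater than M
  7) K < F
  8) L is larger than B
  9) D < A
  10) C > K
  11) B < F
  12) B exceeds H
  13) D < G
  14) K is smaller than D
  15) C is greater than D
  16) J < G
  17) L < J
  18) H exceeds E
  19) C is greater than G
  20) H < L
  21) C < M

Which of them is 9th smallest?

Piecing the relations together gives one ordering: K < D < A < E < H < B < L < J < G < C < M < F.
Counting 9 from the smallest end gives G.

G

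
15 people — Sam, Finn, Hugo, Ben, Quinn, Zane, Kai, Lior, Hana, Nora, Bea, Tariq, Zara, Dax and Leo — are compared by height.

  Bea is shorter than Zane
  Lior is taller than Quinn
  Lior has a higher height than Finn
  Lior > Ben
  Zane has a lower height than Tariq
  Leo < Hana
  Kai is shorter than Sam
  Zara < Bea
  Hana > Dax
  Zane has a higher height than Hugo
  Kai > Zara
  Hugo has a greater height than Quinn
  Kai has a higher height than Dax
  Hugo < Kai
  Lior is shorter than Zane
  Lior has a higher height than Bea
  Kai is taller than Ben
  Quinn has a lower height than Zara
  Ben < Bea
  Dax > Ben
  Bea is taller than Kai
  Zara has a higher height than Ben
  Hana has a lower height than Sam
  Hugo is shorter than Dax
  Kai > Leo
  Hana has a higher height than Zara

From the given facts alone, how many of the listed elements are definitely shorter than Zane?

From Zane the given relations immediately reach Hugo, Bea, Lior.
From those, Quinn, Finn, Ben, Zara, Kai — 8 in total.
From those, Leo, Dax — 10 in total.
No other element is forced below Zane by the given relations, so the count is 10.

10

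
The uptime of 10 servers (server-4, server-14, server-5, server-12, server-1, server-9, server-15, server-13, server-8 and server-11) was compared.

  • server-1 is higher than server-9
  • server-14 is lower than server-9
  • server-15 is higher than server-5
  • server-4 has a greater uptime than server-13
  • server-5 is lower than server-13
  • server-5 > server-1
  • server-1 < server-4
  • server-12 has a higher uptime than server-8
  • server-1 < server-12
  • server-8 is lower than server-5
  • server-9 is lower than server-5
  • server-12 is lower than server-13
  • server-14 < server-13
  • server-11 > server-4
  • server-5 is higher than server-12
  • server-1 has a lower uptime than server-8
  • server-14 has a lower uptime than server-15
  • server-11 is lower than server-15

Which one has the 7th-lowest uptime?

Chaining the given pairs: server-14 < server-9 < server-1 < server-8 < server-12 < server-5 < server-13 < server-4 < server-11 < server-15.
The 7th smallest is server-13.

server-13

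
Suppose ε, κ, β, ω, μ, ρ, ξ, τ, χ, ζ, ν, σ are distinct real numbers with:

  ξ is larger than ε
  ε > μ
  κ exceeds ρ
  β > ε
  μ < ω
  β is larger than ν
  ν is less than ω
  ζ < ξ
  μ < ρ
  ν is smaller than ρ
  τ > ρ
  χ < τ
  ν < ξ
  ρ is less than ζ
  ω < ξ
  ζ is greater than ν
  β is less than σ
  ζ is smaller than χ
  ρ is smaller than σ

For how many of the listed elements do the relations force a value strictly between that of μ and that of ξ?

4

The relations place μ below ξ. An element lies strictly between them when it is forced above μ and also forced below ξ.
Above μ: {ρ, ω, ζ, κ, ε, χ, τ, β, σ}. Below ξ: {ν, ρ, ω, ζ, ε}.
Intersection: {ρ, ω, ζ, ε} — 4.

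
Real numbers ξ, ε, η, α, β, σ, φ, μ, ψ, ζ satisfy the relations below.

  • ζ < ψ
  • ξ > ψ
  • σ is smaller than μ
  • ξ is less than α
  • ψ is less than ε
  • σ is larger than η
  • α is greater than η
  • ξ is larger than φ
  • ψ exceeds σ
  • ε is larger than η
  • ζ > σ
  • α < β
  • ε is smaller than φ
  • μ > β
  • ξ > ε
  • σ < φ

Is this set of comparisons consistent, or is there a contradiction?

The single ordering η < σ < ζ < ψ < ε < φ < ξ < α < β < μ satisfies every listed relation, so no contradiction arises.

consistent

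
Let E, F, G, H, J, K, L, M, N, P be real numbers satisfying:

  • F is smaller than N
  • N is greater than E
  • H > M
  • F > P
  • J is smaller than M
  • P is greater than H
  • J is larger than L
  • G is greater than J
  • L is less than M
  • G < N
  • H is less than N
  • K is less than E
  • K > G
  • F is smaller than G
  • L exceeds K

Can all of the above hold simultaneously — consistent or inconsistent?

We have K < L stated directly, yet also L < J < M < H < P < F < G < K by chaining the others — so L < K. Contradiction.

inconsistent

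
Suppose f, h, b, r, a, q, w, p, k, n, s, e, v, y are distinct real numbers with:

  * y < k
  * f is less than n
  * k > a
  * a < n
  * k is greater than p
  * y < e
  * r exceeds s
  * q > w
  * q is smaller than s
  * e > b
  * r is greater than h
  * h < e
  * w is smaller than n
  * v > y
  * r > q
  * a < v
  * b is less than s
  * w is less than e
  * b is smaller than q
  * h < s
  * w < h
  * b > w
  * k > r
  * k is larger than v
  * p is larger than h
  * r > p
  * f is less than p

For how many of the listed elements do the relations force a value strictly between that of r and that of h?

2

The relations place h below r. An element lies strictly between them when it is forced above h and also forced below r.
Above h: {e, p, s, k}. Below r: {w, b, f, q, p, s}.
Intersection: {p, s} — 2.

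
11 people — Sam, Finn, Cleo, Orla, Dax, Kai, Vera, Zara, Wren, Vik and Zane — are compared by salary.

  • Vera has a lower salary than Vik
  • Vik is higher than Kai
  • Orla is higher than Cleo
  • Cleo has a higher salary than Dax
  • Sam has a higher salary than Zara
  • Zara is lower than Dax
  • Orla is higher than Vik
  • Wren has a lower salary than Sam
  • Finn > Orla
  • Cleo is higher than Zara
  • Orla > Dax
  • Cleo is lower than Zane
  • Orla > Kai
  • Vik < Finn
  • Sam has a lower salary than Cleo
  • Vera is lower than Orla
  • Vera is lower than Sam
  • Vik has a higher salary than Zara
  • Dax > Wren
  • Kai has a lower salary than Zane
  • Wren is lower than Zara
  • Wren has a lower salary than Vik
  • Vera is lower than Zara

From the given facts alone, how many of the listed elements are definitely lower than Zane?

7

Directly below Zane: Kai, Cleo.
One step further: Zara, Sam, Dax (5 so far).
One step further: Wren, Vera (7 so far).
Nothing else is reachable below Zane; 7 in all.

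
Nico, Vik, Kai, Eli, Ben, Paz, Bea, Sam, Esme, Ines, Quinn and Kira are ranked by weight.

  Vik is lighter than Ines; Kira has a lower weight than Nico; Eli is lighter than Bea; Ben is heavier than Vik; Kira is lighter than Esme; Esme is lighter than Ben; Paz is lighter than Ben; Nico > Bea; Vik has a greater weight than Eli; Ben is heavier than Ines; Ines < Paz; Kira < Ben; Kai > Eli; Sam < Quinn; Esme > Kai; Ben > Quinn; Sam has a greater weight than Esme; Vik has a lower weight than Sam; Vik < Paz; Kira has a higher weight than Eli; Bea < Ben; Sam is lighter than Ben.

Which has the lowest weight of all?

Eli

Chaining upward from Eli: directly above it, Kira, Kai, Vik, Bea; then Esme, Sam, Ines, Paz, Ben, Nico; then Quinn.
That covers every other element, and nothing is given below Eli, so Eli is the lowest weight.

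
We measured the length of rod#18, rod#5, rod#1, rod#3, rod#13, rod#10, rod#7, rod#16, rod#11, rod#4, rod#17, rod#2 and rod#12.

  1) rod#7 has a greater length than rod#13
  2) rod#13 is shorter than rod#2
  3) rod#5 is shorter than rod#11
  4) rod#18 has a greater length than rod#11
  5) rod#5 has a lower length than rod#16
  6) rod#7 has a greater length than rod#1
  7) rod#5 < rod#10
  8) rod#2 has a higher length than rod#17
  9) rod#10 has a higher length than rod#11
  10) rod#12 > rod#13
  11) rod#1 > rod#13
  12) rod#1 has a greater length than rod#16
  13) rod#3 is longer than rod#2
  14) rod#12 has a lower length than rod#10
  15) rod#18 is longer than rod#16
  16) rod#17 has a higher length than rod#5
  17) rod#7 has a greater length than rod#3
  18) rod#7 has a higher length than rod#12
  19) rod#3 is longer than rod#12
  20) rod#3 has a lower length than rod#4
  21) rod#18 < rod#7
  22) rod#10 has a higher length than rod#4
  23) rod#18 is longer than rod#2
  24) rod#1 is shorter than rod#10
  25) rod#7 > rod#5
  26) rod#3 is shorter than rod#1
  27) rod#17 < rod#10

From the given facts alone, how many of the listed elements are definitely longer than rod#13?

From rod#13 the given relations immediately reach rod#12, rod#2, rod#1, rod#7.
From those, rod#3, rod#18, rod#10 — 7 in total.
From those, rod#4 — 8 in total.
No other element is forced above rod#13 by the given relations, so the count is 8.

8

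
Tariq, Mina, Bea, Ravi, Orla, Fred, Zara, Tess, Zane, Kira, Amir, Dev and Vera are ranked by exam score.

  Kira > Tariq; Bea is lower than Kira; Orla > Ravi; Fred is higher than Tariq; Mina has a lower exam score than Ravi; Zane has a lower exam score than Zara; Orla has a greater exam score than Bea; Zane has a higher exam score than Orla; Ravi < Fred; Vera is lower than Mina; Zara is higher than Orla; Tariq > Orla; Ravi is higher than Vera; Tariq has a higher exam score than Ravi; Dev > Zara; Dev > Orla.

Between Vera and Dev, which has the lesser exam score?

Vera

Vera < Ravi and Ravi < Orla give Vera < Orla.
Then Orla < Zane extends the chain to Zane.
With Zane < Zara: Vera < Ravi < Orla < Zane < Zara.
Then Zara < Dev extends the chain to Dev.
So Vera < Dev; Vera is the lower of the two.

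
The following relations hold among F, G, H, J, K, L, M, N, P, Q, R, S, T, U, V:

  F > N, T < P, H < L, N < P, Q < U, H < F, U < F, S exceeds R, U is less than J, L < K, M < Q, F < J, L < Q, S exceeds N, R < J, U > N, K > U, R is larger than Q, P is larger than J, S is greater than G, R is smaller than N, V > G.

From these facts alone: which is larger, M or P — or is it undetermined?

P

Following the relations from M: M < Q < R < N < U < F < J < P.
So P is larger.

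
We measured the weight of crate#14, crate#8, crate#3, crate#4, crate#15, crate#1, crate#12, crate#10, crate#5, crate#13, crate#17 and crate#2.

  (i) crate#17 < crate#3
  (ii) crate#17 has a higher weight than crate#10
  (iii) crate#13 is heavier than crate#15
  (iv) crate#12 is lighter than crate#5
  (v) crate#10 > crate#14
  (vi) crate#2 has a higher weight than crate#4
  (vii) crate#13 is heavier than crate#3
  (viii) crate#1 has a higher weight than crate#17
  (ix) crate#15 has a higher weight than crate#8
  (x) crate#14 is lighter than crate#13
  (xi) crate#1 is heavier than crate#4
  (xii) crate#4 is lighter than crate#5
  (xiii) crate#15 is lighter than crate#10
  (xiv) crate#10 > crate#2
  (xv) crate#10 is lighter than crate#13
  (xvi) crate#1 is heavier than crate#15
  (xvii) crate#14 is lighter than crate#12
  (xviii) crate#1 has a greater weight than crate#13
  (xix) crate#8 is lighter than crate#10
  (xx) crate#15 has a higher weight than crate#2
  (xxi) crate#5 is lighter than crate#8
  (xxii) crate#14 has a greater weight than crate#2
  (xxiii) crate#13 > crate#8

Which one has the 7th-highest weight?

crate#8

The consecutive relations fix a unique order: crate#4 < crate#2 < crate#14 < crate#12 < crate#5 < crate#8 < crate#15 < crate#10 < crate#17 < crate#3 < crate#13 < crate#1.
Counting 7 from the largest end gives crate#8.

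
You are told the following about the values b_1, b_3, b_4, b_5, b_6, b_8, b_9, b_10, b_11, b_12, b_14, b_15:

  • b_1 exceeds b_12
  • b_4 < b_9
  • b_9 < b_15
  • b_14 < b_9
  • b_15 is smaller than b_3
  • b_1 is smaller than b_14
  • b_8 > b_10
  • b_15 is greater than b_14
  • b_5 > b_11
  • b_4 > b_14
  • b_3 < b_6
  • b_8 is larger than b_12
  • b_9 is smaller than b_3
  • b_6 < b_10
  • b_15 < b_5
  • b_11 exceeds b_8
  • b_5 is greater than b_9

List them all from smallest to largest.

Each adjacent pair is fixed by a given relation: b_12 < b_1; b_1 < b_14; b_14 < b_4; b_4 < b_9; b_9 < b_15; b_15 < b_3; b_3 < b_6; b_6 < b_10; b_10 < b_8; b_8 < b_11; b_11 < b_5. Chaining them end to end gives the full order.

b_12 < b_1 < b_14 < b_4 < b_9 < b_15 < b_3 < b_6 < b_10 < b_8 < b_11 < b_5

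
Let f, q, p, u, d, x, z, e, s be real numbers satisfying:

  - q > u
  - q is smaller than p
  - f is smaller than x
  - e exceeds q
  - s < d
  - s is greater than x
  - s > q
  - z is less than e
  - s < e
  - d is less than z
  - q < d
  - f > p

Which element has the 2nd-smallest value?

q

Piecing the relations together gives one ordering: u < q < p < f < x < s < d < z < e.
Counting 2 from the smallest end gives q.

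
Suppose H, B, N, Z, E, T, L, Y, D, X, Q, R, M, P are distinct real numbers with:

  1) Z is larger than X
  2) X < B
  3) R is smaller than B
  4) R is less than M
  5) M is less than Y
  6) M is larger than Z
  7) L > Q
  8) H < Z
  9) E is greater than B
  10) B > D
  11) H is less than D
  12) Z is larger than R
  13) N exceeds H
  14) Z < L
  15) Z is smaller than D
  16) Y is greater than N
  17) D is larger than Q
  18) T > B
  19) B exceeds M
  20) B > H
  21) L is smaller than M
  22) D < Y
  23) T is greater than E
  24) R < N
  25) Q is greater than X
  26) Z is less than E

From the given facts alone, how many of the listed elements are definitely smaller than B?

The elements the relations force below B are H, R, X, Z, Q, L, M, D — no chain reaches any other.
That is 8.

8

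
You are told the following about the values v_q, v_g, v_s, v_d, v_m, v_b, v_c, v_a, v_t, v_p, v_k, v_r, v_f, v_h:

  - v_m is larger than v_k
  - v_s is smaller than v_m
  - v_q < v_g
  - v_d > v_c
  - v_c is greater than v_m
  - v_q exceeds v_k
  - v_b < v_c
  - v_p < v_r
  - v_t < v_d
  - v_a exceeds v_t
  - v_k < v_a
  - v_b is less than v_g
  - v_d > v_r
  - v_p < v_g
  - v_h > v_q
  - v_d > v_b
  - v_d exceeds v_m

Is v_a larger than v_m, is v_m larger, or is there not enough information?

Following every chain through v_m: above v_m we get v_c, v_d; below v_m we get v_s, v_k.
v_a is not reached, and no chain runs the other way from v_a to v_m.
So the given relations leave the order of v_m and v_a undetermined.

undetermined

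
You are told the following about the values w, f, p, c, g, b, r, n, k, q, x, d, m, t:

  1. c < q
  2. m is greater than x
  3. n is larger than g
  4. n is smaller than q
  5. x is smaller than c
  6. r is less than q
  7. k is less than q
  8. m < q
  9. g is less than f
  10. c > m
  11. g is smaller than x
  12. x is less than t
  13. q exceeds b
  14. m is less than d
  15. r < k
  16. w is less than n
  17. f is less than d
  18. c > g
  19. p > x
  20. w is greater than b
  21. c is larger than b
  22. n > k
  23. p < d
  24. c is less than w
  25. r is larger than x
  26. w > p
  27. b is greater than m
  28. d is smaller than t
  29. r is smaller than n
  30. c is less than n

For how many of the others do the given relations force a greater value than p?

5

Directly above p: w, d.
One step further: n, t (4 so far).
One step further: q (5 so far).
No other element is forced above p by the given relations, so the count is 5.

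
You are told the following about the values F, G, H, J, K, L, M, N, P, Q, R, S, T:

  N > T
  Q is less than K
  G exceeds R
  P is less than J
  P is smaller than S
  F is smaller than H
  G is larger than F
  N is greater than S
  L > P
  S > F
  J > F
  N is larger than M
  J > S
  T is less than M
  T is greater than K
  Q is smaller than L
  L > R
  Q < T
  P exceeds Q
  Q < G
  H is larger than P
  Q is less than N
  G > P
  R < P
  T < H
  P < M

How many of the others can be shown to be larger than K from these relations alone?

Directly above K: T.
One step further: M, H, N (4 so far).
No other element is forced above K by the given relations, so the count is 4.

4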